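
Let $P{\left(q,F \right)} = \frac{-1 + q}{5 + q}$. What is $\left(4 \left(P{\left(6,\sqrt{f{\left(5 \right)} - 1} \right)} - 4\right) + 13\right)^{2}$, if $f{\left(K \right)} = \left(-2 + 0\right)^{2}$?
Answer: $\frac{169}{121} \approx 1.3967$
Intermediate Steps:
$f{\left(K \right)} = 4$ ($f{\left(K \right)} = \left(-2\right)^{2} = 4$)
$P{\left(q,F \right)} = \frac{-1 + q}{5 + q}$
$\left(4 \left(P{\left(6,\sqrt{f{\left(5 \right)} - 1} \right)} - 4\right) + 13\right)^{2} = \left(4 \left(\frac{-1 + 6}{5 + 6} - 4\right) + 13\right)^{2} = \left(4 \left(\frac{1}{11} \cdot 5 - 4\right) + 13\right)^{2} = \left(4 \left(\frac{5}{11} - 4\right) + 13\right)^{2} = \left(4 \left(- \frac{39}{11}\right) + 13\right)^{2} = \left(- \frac{156}{11} + 13\right)^{2} = \left(- \frac{13}{11}\right)^{2} = \frac{169}{121}$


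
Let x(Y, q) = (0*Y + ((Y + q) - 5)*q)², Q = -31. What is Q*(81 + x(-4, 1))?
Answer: -4495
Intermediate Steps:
x(Y, q) = q²*(-5 + Y + q)² (x(Y, q) = (0 + (-5 + Y + q)*q)² = (0 + q*(-5 + Y + q))² = (q*(-5 + Y + q))² = q²*(-5 + Y + q)²)
Q*(81 + x(-4, 1)) = -31*(81 + 1²*(-5 - 4 + 1)²) = -31*(81 + 1*(-8)²) = -31*(81 + 1*64) = -31*(81 + 64) = -31*145 = -4495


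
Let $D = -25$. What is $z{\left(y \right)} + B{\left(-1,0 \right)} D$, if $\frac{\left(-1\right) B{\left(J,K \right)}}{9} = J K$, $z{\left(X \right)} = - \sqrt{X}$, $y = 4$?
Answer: $-2$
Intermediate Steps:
$B{\left(J,K \right)} = - 9 J K$
$z{\left(y \right)} + B{\left(-1,0 \right)} D = - \sqrt{4} + \left(-9\right) \left(-1\right) 0 \left(-25\right) = \left(-1\right) 2 + 0 \left(-25\right) = -2 + 0 = -2$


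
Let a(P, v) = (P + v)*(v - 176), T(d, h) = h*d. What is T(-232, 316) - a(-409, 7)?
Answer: -141250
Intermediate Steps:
T(d, h) = d*h
a(P, v) = (-176 + v)*(P + v) (a(P, v) = (P + v)*(-176 + v) = (-176 + v)*(P + v))
T(-232, 316) - a(-409, 7) = -232*316 - (7² - 176*(-409) - 176*7 - 409*7) = -73312 - (49 + 71984 - 1232 - 2863) = -73312 - 1*67938 = -73312 - 67938 = -141250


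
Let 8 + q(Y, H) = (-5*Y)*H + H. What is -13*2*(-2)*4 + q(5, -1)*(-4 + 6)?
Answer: 240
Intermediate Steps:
q(Y, H) = -8 + H - 5*H*Y (q(Y, H) = -8 + ((-5*Y)*H + H) = -8 + (-5*H*Y + H) = -8 + (H - 5*H*Y) = -8 + H - 5*H*Y)
-13*2*(-2)*4 + q(5, -1)*(-4 + 6) = -13*2*(-2)*4 + (-8 - 1 - 5*(-1)*5)*(-4 + 6) = -(-52)*4 + (-8 - 1 + 25)*2 = -13*(-16) + 16*2 = 208 + 32 = 240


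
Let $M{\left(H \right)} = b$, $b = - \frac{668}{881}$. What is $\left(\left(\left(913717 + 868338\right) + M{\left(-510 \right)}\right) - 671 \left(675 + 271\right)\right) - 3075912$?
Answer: $- \frac{1699117531}{881} \approx -1.9286 \cdot 10^{6}$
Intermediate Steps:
$b = - \frac{668}{881}$ ($b = \left(-668\right) \frac{1}{881} = - \frac{668}{881} \approx -0.75823$)
$M{\left(H \right)} = - \frac{668}{881}$
$\left(\left(\left(913717 + 868338\right) + M{\left(-510 \right)}\right) - 671 \left(675 + 271\right)\right) - 3075912 = \left(\left(\left(913717 + 868338\right) - \frac{668}{881}\right) - 671 \left(675 + 271\right)\right) - 3075912 = \left(\left(1782055 - \frac{668}{881}\right) - 634766\right) - 3075912 = \left(\frac{1569989787}{881} - 634766\right) - 3075912 = \frac{1010760941}{881} - 3075912 = - \frac{1699117531}{881}$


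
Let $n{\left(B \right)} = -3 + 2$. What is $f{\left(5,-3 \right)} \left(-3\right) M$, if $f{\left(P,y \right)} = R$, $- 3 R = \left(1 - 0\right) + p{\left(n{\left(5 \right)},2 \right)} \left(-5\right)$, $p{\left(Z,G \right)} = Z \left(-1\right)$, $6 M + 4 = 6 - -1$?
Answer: $-2$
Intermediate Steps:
$M = \frac{1}{2}$ ($M = - \frac{2}{3} + \frac{6 - -1}{6} = - \frac{2}{3} + \frac{6 + 1}{6} = - \frac{2}{3} + \frac{1}{6} \cdot 7 = - \frac{2}{3} + \frac{7}{6} = \frac{1}{2} \approx 0.5$)
$n{\left(B \right)} = -1$
$p{\left(Z,G \right)} = - Z$
$R = \frac{4}{3}$ ($R = - \frac{\left(1 - 0\right) + \left(-1\right) \left(-1\right) \left(-5\right)}{3} = - \frac{\left(1 + 0\right) + 1 \left(-5\right)}{3} = - \frac{1 - 5}{3} = \left(- \frac{1}{3}\right) \left(-4\right) = \frac{4}{3} \approx 1.3333$)
$f{\left(P,y \right)} = \frac{4}{3}$
$f{\left(5,-3 \right)} \left(-3\right) M = \frac{4}{3} \left(-3\right) \frac{1}{2} = \left(-4\right) \frac{1}{2} = -2$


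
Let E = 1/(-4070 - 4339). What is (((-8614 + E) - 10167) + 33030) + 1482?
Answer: 132281978/8409 ≈ 15731.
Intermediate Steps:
E = -1/8409 (E = 1/(-8409) = -1/8409 ≈ -0.00011892)
(((-8614 + E) - 10167) + 33030) + 1482 = (((-8614 - 1/8409) - 10167) + 33030) + 1482 = ((-72435127/8409 - 10167) + 33030) + 1482 = (-157929430/8409 + 33030) + 1482 = 119819840/8409 + 1482 = 132281978/8409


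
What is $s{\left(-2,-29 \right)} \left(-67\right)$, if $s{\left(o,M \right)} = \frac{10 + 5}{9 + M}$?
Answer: $\frac{201}{4} \approx 50.25$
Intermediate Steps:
$s{\left(o,M \right)} = \frac{15}{9 + M}$
$s{\left(-2,-29 \right)} \left(-67\right) = \frac{15}{9 - 29} \left(-67\right) = \frac{15}{-20} \left(-67\right) = 15 \left(- \frac{1}{20}\right) \left(-67\right) = \left(- \frac{3}{4}\right) \left(-67\right) = \frac{201}{4}$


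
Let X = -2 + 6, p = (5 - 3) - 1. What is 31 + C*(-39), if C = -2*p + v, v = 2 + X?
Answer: -125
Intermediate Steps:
p = 1 (p = 2 - 1 = 1)
X = 4
v = 6 (v = 2 + 4 = 6)
C = 4 (C = -2*1 + 6 = -2 + 6 = 4)
31 + C*(-39) = 31 + 4*(-39) = 31 - 156 = -125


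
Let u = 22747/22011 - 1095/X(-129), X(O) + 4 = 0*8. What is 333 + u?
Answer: 2326595/3828 ≈ 607.78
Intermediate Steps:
X(O) = -4 (X(O) = -4 + 0*8 = -4 + 0 = -4)
u = 1051871/3828 (u = 22747/22011 - 1095/(-4) = 22747*(1/22011) - 1095*(-¼) = 989/957 + 1095/4 = 1051871/3828 ≈ 274.78)
333 + u = 333 + 1051871/3828 = 2326595/3828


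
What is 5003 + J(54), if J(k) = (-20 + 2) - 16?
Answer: 4969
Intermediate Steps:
J(k) = -34 (J(k) = -18 - 16 = -34)
5003 + J(54) = 5003 - 34 = 4969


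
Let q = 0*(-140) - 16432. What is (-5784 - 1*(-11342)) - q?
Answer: 21990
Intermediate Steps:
q = -16432 (q = 0 - 16432 = -16432)
(-5784 - 1*(-11342)) - q = (-5784 - 1*(-11342)) - 1*(-16432) = (-5784 + 11342) + 16432 = 5558 + 16432 = 21990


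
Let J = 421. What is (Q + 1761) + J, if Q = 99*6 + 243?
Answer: 3019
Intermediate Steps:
Q = 837 (Q = 594 + 243 = 837)
(Q + 1761) + J = (837 + 1761) + 421 = 2598 + 421 = 3019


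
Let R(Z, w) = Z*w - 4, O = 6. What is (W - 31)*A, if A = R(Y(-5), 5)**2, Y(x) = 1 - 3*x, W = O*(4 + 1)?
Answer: -5776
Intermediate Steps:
W = 30 (W = 6*(4 + 1) = 6*5 = 30)
R(Z, w) = -4 + Z*w
A = 5776 (A = (-4 + (1 - 3*(-5))*5)**2 = (-4 + (1 + 15)*5)**2 = (-4 + 16*5)**2 = (-4 + 80)**2 = 76**2 = 5776)
(W - 31)*A = (30 - 31)*5776 = -1*5776 = -5776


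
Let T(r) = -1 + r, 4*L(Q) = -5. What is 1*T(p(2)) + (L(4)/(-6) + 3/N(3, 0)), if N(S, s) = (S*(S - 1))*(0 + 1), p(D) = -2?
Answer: -55/24 ≈ -2.2917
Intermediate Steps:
L(Q) = -5/4 (L(Q) = (¼)*(-5) = -5/4)
N(S, s) = S*(-1 + S) (N(S, s) = (S*(-1 + S))*1 = S*(-1 + S))
1*T(p(2)) + (L(4)/(-6) + 3/N(3, 0)) = 1*(-1 - 2) + (-5/4/(-6) + 3/((3*(-1 + 3)))) = 1*(-3) + (-5/4*(-⅙) + 3/((3*2))) = -3 + (5/24 + 3/6) = -3 + (5/24 + 3*(⅙)) = -3 + (5/24 + ½) = -3 + 17/24 = -55/24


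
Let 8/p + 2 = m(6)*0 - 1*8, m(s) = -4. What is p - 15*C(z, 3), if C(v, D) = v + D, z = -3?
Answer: -⅘ ≈ -0.80000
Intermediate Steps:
C(v, D) = D + v
p = -⅘ (p = 8/(-2 + (-4*0 - 1*8)) = 8/(-2 + (0 - 8)) = 8/(-2 - 8) = 8/(-10) = 8*(-⅒) = -⅘ ≈ -0.80000)
p - 15*C(z, 3) = -⅘ - 15*(3 - 3) = -⅘ - 15*0 = -⅘ + 0 = -⅘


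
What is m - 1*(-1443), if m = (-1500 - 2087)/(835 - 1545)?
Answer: 1028117/710 ≈ 1448.1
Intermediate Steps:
m = 3587/710 (m = -3587/(-710) = -3587*(-1/710) = 3587/710 ≈ 5.0521)
m - 1*(-1443) = 3587/710 - 1*(-1443) = 3587/710 + 1443 = 1028117/710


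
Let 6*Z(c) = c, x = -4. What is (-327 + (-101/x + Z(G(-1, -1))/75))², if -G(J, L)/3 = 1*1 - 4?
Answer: 910409929/10000 ≈ 91041.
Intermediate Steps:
G(J, L) = 9 (G(J, L) = -3*(1*1 - 4) = -3*(1 - 4) = -3*(-3) = 9)
Z(c) = c/6
(-327 + (-101/x + Z(G(-1, -1))/75))² = (-327 + (-101/(-4) + ((⅙)*9)/75))² = (-327 + (-101*(-¼) + (3/2)*(1/75)))² = (-327 + (101/4 + 1/50))² = (-327 + 2527/100)² = (-30173/100)² = 910409929/10000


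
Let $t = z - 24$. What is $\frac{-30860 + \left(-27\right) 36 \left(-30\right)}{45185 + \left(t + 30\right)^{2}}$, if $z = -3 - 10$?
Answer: $- \frac{850}{22617} \approx -0.037582$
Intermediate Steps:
$z = -13$ ($z = -3 - 10 = -13$)
$t = -37$ ($t = -13 - 24 = -37$)
$\frac{-30860 + \left(-27\right) 36 \left(-30\right)}{45185 + \left(t + 30\right)^{2}} = \frac{-30860 + \left(-27\right) 36 \left(-30\right)}{45185 + \left(-37 + 30\right)^{2}} = \frac{-30860 - -29160}{45185 + \left(-7\right)^{2}} = \frac{-30860 + 29160}{45185 + 49} = - \frac{1700}{45234} = \left(-1700\right) \frac{1}{45234} = - \frac{850}{22617}$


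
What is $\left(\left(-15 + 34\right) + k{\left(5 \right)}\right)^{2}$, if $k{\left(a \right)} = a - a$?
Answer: $361$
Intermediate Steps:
$k{\left(a \right)} = 0$
$\left(\left(-15 + 34\right) + k{\left(5 \right)}\right)^{2} = \left(\left(-15 + 34\right) + 0\right)^{2} = \left(19 + 0\right)^{2} = 19^{2} = 361$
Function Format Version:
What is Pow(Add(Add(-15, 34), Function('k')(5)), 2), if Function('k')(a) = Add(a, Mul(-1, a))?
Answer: 361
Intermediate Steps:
Function('k')(a) = 0
Pow(Add(Add(-15, 34), Function('k')(5)), 2) = Pow(Add(Add(-15, 34), 0), 2) = Pow(Add(19, 0), 2) = Pow(19, 2) = 361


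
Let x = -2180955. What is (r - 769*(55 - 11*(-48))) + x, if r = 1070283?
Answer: -1558999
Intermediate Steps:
(r - 769*(55 - 11*(-48))) + x = (1070283 - 769*(55 - 11*(-48))) - 2180955 = (1070283 - 769*(55 + 528)) - 2180955 = (1070283 - 769*583) - 2180955 = (1070283 - 448327) - 2180955 = 621956 - 2180955 = -1558999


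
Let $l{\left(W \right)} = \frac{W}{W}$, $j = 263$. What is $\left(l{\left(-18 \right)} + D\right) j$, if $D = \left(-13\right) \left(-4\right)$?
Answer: $13939$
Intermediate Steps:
$l{\left(W \right)} = 1$
$D = 52$
$\left(l{\left(-18 \right)} + D\right) j = \left(1 + 52\right) 263 = 53 \cdot 263 = 13939$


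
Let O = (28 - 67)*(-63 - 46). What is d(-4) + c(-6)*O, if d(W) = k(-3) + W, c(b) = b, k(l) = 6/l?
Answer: -25512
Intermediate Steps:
O = 4251 (O = -39*(-109) = 4251)
d(W) = -2 + W (d(W) = 6/(-3) + W = 6*(-1/3) + W = -2 + W)
d(-4) + c(-6)*O = (-2 - 4) - 6*4251 = -6 - 25506 = -25512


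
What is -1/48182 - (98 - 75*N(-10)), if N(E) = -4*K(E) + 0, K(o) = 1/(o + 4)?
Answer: -2312737/48182 ≈ -48.000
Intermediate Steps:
K(o) = 1/(4 + o)
N(E) = -4/(4 + E) (N(E) = -4/(4 + E) + 0 = -4/(4 + E))
-1/48182 - (98 - 75*N(-10)) = -1/48182 - (98 - (-300)/(4 - 10)) = -1*1/48182 - (98 - (-300)/(-6)) = -1/48182 - (98 - (-300)*(-1)/6) = -1/48182 - (98 - 75*2/3) = -1/48182 - (98 - 50) = -1/48182 - 1*48 = -1/48182 - 48 = -2312737/48182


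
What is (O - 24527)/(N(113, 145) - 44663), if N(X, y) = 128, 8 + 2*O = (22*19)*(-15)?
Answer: 9222/14845 ≈ 0.62122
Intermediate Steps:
O = -3139 (O = -4 + ((22*19)*(-15))/2 = -4 + (418*(-15))/2 = -4 + (1/2)*(-6270) = -4 - 3135 = -3139)
(O - 24527)/(N(113, 145) - 44663) = (-3139 - 24527)/(128 - 44663) = -27666/(-44535) = -27666*(-1/44535) = 9222/14845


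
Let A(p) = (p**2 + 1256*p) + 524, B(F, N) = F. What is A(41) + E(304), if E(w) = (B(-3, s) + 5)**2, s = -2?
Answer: 53705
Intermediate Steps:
A(p) = 524 + p**2 + 1256*p
E(w) = 4 (E(w) = (-3 + 5)**2 = 2**2 = 4)
A(41) + E(304) = (524 + 41**2 + 1256*41) + 4 = (524 + 1681 + 51496) + 4 = 53701 + 4 = 53705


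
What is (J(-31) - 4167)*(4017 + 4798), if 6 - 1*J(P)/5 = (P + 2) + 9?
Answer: -35586155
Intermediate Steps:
J(P) = -25 - 5*P (J(P) = 30 - 5*((P + 2) + 9) = 30 - 5*((2 + P) + 9) = 30 - 5*(11 + P) = 30 + (-55 - 5*P) = -25 - 5*P)
(J(-31) - 4167)*(4017 + 4798) = ((-25 - 5*(-31)) - 4167)*(4017 + 4798) = ((-25 + 155) - 4167)*8815 = (130 - 4167)*8815 = -4037*8815 = -35586155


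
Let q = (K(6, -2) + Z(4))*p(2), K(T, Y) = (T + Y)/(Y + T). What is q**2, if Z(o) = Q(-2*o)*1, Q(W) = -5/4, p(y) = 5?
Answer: 25/16 ≈ 1.5625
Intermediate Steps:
Q(W) = -5/4 (Q(W) = -5*1/4 = -5/4)
K(T, Y) = 1 (K(T, Y) = (T + Y)/(T + Y) = 1)
Z(o) = -5/4 (Z(o) = -5/4*1 = -5/4)
q = -5/4 (q = (1 - 5/4)*5 = -1/4*5 = -5/4 ≈ -1.2500)
q**2 = (-5/4)**2 = 25/16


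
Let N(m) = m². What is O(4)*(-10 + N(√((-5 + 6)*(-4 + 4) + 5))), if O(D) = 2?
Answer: -10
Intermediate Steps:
O(4)*(-10 + N(√((-5 + 6)*(-4 + 4) + 5))) = 2*(-10 + (√((-5 + 6)*(-4 + 4) + 5))²) = 2*(-10 + (√(1*0 + 5))²) = 2*(-10 + (√(0 + 5))²) = 2*(-10 + (√5)²) = 2*(-10 + 5) = 2*(-5) = -10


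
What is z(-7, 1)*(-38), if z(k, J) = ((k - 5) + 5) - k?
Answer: 0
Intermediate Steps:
z(k, J) = 0 (z(k, J) = ((-5 + k) + 5) - k = k - k = 0)
z(-7, 1)*(-38) = 0*(-38) = 0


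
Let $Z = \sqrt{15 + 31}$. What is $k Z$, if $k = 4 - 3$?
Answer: $\sqrt{46} \approx 6.7823$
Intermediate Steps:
$Z = \sqrt{46} \approx 6.7823$
$k = 1$ ($k = 4 - 3 = 1$)
$k Z = 1 \sqrt{46} = \sqrt{46}$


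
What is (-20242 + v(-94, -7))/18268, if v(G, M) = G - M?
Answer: -20329/18268 ≈ -1.1128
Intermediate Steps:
(-20242 + v(-94, -7))/18268 = (-20242 + (-94 - 1*(-7)))/18268 = (-20242 + (-94 + 7))*(1/18268) = (-20242 - 87)*(1/18268) = -20329*1/18268 = -20329/18268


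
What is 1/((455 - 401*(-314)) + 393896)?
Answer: 1/520265 ≈ 1.9221e-6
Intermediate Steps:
1/((455 - 401*(-314)) + 393896) = 1/((455 + 125914) + 393896) = 1/(126369 + 393896) = 1/520265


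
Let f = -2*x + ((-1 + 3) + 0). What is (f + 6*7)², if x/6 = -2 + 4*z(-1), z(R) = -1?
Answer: 13456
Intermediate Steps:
x = -36 (x = 6*(-2 + 4*(-1)) = 6*(-2 - 4) = 6*(-6) = -36)
f = 74 (f = -2*(-36) + ((-1 + 3) + 0) = 72 + (2 + 0) = 72 + 2 = 74)
(f + 6*7)² = (74 + 6*7)² = (74 + 42)² = 116² = 13456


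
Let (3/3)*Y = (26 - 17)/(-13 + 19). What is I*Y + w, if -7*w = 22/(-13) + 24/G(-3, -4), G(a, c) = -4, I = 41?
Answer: 11393/182 ≈ 62.599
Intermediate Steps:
Y = 3/2 (Y = (26 - 17)/(-13 + 19) = 9/6 = 9*(⅙) = 3/2 ≈ 1.5000)
w = 100/91 (w = -(22/(-13) + 24/(-4))/7 = -(22*(-1/13) + 24*(-¼))/7 = -(-22/13 - 6)/7 = -⅐*(-100/13) = 100/91 ≈ 1.0989)
I*Y + w = 41*(3/2) + 100/91 = 123/2 + 100/91 = 11393/182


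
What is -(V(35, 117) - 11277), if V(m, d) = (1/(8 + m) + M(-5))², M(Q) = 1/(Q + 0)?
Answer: 521277881/46225 ≈ 11277.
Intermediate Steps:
M(Q) = 1/Q
V(m, d) = (-⅕ + 1/(8 + m))² (V(m, d) = (1/(8 + m) + 1/(-5))² = (1/(8 + m) - ⅕)² = (-⅕ + 1/(8 + m))²)
-(V(35, 117) - 11277) = -((3 + 35)²/(25*(8 + 35)²) - 11277) = -((1/25)*38²/43² - 11277) = -((1/25)*1444*(1/1849) - 11277) = -(1444/46225 - 11277) = -1*(-521277881/46225) = 521277881/46225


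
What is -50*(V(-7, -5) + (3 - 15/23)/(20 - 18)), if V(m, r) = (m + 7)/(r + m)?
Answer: -1350/23 ≈ -58.696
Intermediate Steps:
V(m, r) = (7 + m)/(m + r)
-50*(V(-7, -5) + (3 - 15/23)/(20 - 18)) = -50*((7 - 7)/(-7 - 5) + (3 - 15/23)/(20 - 18)) = -50*(0/(-12) + (3 - 15*1/23)/2) = -50*(-1/12*0 + (3 - 15/23)*(½)) = -50*(0 + (54/23)*(½)) = -50*(0 + 27/23) = -50*27/23 = -1350/23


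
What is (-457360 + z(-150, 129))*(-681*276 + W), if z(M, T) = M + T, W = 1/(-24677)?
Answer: 2121420077812153/24677 ≈ 8.5968e+10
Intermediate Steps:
W = -1/24677 ≈ -4.0524e-5
(-457360 + z(-150, 129))*(-681*276 + W) = (-457360 + (-150 + 129))*(-681*276 - 1/24677) = (-457360 - 21)*(-187956 - 1/24677) = -457381*(-4638190213/24677) = 2121420077812153/24677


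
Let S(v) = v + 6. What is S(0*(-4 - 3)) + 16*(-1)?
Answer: -10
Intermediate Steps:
S(v) = 6 + v
S(0*(-4 - 3)) + 16*(-1) = (6 + 0*(-4 - 3)) + 16*(-1) = (6 + 0*(-7)) - 16 = (6 + 0) - 16 = 6 - 16 = -10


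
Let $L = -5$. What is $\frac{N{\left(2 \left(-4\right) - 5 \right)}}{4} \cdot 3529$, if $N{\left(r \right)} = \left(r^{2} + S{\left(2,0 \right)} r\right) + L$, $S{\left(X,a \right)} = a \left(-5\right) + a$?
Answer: $144689$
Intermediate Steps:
$S{\left(X,a \right)} = - 4 a$ ($S{\left(X,a \right)} = - 5 a + a = - 4 a$)
$N{\left(r \right)} = -5 + r^{2}$ ($N{\left(r \right)} = \left(r^{2} + \left(-4\right) 0 r\right) - 5 = \left(r^{2} + 0 r\right) - 5 = \left(r^{2} + 0\right) - 5 = r^{2} - 5 = -5 + r^{2}$)
$\frac{N{\left(2 \left(-4\right) - 5 \right)}}{4} \cdot 3529 = \frac{-5 + \left(2 \left(-4\right) - 5\right)^{2}}{4} \cdot 3529 = \left(-5 + \left(-8 - 5\right)^{2}\right) \frac{1}{4} \cdot 3529 = \left(-5 + \left(-13\right)^{2}\right) \frac{1}{4} \cdot 3529 = \left(-5 + 169\right) \frac{1}{4} \cdot 3529 = 164 \cdot \frac{1}{4} \cdot 3529 = 41 \cdot 3529 = 144689$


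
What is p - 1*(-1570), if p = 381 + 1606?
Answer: 3557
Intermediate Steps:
p = 1987
p - 1*(-1570) = 1987 - 1*(-1570) = 1987 + 1570 = 3557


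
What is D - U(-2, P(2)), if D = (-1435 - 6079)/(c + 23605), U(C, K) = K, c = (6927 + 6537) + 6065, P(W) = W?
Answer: -3607/1659 ≈ -2.1742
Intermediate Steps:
c = 19529 (c = 13464 + 6065 = 19529)
D = -289/1659 (D = (-1435 - 6079)/(19529 + 23605) = -7514/43134 = -7514*1/43134 = -289/1659 ≈ -0.17420)
D - U(-2, P(2)) = -289/1659 - 1*2 = -289/1659 - 2 = -3607/1659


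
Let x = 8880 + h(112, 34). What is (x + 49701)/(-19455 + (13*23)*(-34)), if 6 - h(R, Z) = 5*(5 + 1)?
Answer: -58557/29621 ≈ -1.9769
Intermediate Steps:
h(R, Z) = -24 (h(R, Z) = 6 - 5*(5 + 1) = 6 - 5*6 = 6 - 1*30 = 6 - 30 = -24)
x = 8856 (x = 8880 - 24 = 8856)
(x + 49701)/(-19455 + (13*23)*(-34)) = (8856 + 49701)/(-19455 + (13*23)*(-34)) = 58557/(-19455 + 299*(-34)) = 58557/(-19455 - 10166) = 58557/(-29621) = 58557*(-1/29621) = -58557/29621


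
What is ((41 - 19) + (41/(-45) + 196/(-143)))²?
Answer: 16100310769/41409225 ≈ 388.81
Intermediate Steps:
((41 - 19) + (41/(-45) + 196/(-143)))² = (22 + (41*(-1/45) + 196*(-1/143)))² = (22 + (-41/45 - 196/143))² = (22 - 14683/6435)² = (126887/6435)² = 16100310769/41409225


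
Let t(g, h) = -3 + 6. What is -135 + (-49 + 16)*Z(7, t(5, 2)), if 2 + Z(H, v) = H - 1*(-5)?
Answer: -465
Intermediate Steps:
t(g, h) = 3
Z(H, v) = 3 + H (Z(H, v) = -2 + (H - 1*(-5)) = -2 + (H + 5) = -2 + (5 + H) = 3 + H)
-135 + (-49 + 16)*Z(7, t(5, 2)) = -135 + (-49 + 16)*(3 + 7) = -135 - 33*10 = -135 - 330 = -465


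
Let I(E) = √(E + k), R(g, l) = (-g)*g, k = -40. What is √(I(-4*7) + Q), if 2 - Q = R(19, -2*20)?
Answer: √(363 + 2*I*√17) ≈ 19.054 + 0.2164*I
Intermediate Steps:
R(g, l) = -g²
Q = 363 (Q = 2 - (-1)*19² = 2 - (-1)*361 = 2 - 1*(-361) = 2 + 361 = 363)
I(E) = √(-40 + E) (I(E) = √(E - 40) = √(-40 + E))
√(I(-4*7) + Q) = √(√(-40 - 4*7) + 363) = √(√(-40 - 28) + 363) = √(√(-68) + 363) = √(2*I*√17 + 363) = √(363 + 2*I*√17)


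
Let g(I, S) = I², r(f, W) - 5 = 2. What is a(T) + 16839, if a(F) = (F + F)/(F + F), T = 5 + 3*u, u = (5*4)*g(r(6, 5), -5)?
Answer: 16840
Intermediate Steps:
r(f, W) = 7 (r(f, W) = 5 + 2 = 7)
u = 980 (u = (5*4)*7² = 20*49 = 980)
T = 2945 (T = 5 + 3*980 = 5 + 2940 = 2945)
a(F) = 1 (a(F) = (2*F)/((2*F)) = (2*F)*(1/(2*F)) = 1)
a(T) + 16839 = 1 + 16839 = 16840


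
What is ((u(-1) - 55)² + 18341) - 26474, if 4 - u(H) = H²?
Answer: -5429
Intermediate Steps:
u(H) = 4 - H²
((u(-1) - 55)² + 18341) - 26474 = (((4 - 1*(-1)²) - 55)² + 18341) - 26474 = (((4 - 1*1) - 55)² + 18341) - 26474 = (((4 - 1) - 55)² + 18341) - 26474 = ((3 - 55)² + 18341) - 26474 = ((-52)² + 18341) - 26474 = (2704 + 18341) - 26474 = 21045 - 26474 = -5429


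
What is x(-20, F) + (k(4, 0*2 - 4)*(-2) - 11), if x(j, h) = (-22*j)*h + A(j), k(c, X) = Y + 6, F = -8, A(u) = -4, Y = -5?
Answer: -3537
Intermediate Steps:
k(c, X) = 1 (k(c, X) = -5 + 6 = 1)
x(j, h) = -4 - 22*h*j (x(j, h) = (-22*j)*h - 4 = -22*h*j - 4 = -4 - 22*h*j)
x(-20, F) + (k(4, 0*2 - 4)*(-2) - 11) = (-4 - 22*(-8)*(-20)) + (1*(-2) - 11) = (-4 - 3520) + (-2 - 11) = -3524 - 13 = -3537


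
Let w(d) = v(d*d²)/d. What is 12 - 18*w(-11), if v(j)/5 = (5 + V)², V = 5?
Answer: 9132/11 ≈ 830.18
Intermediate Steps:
v(j) = 500 (v(j) = 5*(5 + 5)² = 5*10² = 5*100 = 500)
w(d) = 500/d
12 - 18*w(-11) = 12 - 9000/(-11) = 12 - 9000*(-1)/11 = 12 - 18*(-500/11) = 12 + 9000/11 = 9132/11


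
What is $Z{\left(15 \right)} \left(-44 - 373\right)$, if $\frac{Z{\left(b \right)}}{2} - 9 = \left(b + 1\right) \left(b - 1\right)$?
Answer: $-194322$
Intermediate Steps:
$Z{\left(b \right)} = 18 + 2 \left(1 + b\right) \left(-1 + b\right)$ ($Z{\left(b \right)} = 18 + 2 \left(b + 1\right) \left(b - 1\right) = 18 + 2 \left(1 + b\right) \left(-1 + b\right)$)
$Z{\left(15 \right)} \left(-44 - 373\right) = \left(16 + 2 \cdot 15^{2}\right) \left(-44 - 373\right) = \left(16 + 2 \cdot 225\right) \left(-417\right) = \left(16 + 450\right) \left(-417\right) = 466 \left(-417\right) = -194322$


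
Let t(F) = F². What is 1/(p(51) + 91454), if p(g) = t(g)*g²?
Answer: 1/6856655 ≈ 1.4584e-7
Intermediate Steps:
p(g) = g⁴ (p(g) = g²*g² = g⁴)
1/(p(51) + 91454) = 1/(51⁴ + 91454) = 1/(6765201 + 91454) = 1/6856655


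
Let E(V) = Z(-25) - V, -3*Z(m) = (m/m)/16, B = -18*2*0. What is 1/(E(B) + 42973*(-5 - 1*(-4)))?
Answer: -48/2062705 ≈ -2.3270e-5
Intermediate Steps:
B = 0 (B = -36*0 = 0)
Z(m) = -1/48 (Z(m) = -m/m/(3*16) = -1/(3*16) = -⅓*1/16 = -1/48)
E(V) = -1/48 - V
1/(E(B) + 42973*(-5 - 1*(-4))) = 1/((-1/48 - 1*0) + 42973*(-5 - 1*(-4))) = 1/((-1/48 + 0) + 42973*(-5 + 4)) = 1/(-1/48 + 42973*(-1)) = 1/(-1/48 - 42973) = 1/(-2062705/48) = -48/2062705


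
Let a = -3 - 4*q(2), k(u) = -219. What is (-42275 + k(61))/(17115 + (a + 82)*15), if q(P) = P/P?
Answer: -21247/9120 ≈ -2.3297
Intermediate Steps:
q(P) = 1
a = -7 (a = -3 - 4*1 = -3 - 4 = -7)
(-42275 + k(61))/(17115 + (a + 82)*15) = (-42275 - 219)/(17115 + (-7 + 82)*15) = -42494/(17115 + 75*15) = -42494/(17115 + 1125) = -42494/18240 = -42494*1/18240 = -21247/9120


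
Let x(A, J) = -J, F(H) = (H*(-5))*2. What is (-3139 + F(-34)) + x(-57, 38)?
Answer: -2837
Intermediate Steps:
F(H) = -10*H (F(H) = -5*H*2 = -10*H)
(-3139 + F(-34)) + x(-57, 38) = (-3139 - 10*(-34)) - 1*38 = (-3139 + 340) - 38 = -2799 - 38 = -2837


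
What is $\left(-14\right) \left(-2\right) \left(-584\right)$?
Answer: $-16352$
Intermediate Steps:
$\left(-14\right) \left(-2\right) \left(-584\right) = 28 \left(-584\right) = -16352$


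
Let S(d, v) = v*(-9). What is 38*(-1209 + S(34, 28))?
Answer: -55518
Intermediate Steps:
S(d, v) = -9*v
38*(-1209 + S(34, 28)) = 38*(-1209 - 9*28) = 38*(-1209 - 252) = 38*(-1461) = -55518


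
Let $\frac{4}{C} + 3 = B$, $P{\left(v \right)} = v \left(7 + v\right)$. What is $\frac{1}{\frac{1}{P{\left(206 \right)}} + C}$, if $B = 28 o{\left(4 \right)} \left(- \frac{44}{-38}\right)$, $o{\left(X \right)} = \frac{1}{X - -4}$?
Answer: $\frac{219390}{833687} \approx 0.26316$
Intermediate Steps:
$o{\left(X \right)} = \frac{1}{4 + X}$ ($o{\left(X \right)} = \frac{1}{X + 4} = \frac{1}{4 + X}$)
$B = \frac{77}{19}$ ($B = \frac{28}{4 + 4} \left(- \frac{44}{-38}\right) = \frac{28}{8} \left(\left(-44\right) \left(- \frac{1}{38}\right)\right) = 28 \cdot \frac{1}{8} \cdot \frac{22}{19} = \frac{7}{2} \cdot \frac{22}{19} = \frac{77}{19} \approx 4.0526$)
$C = \frac{19}{5}$ ($C = \frac{4}{-3 + \frac{77}{19}} = \frac{4}{\frac{20}{19}} = 4 \cdot \frac{19}{20} = \frac{19}{5} \approx 3.8$)
$\frac{1}{\frac{1}{P{\left(206 \right)}} + C} = \frac{1}{\frac{1}{206 \left(7 + 206\right)} + \frac{19}{5}} = \frac{1}{\frac{1}{206 \cdot 213} + \frac{19}{5}} = \frac{1}{\frac{1}{43878} + \frac{19}{5}} = \frac{1}{\frac{833687}{219390}} = \frac{219390}{833687}$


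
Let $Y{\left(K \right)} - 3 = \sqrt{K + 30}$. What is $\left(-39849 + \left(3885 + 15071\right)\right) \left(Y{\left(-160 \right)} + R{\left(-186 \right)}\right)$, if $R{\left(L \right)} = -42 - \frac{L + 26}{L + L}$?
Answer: $\frac{76614631}{93} - 20893 i \sqrt{130} \approx 8.2381 \cdot 10^{5} - 2.3822 \cdot 10^{5} i$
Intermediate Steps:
$R{\left(L \right)} = -42 - \frac{26 + L}{2 L}$
$Y{\left(K \right)} = 3 + \sqrt{30 + K}$ ($Y{\left(K \right)} = 3 + \sqrt{K + 30} = 3 + \sqrt{30 + K}$)
$\left(-39849 + \left(3885 + 15071\right)\right) \left(Y{\left(-160 \right)} + R{\left(-186 \right)}\right) = \left(-39849 + \left(3885 + 15071\right)\right) \left(\left(3 + \sqrt{30 - 160}\right) - \left(\frac{85}{2} + \frac{13}{-186}\right)\right) = \left(-39849 + 18956\right) \left(\left(3 + \sqrt{-130}\right) - \frac{3946}{93}\right) = - 20893 \left(\left(3 + i \sqrt{130}\right) + \left(- \frac{85}{2} + \frac{13}{186}\right)\right) = - 20893 \left(\left(3 + i \sqrt{130}\right) - \frac{3946}{93}\right) = - 20893 \left(- \frac{3667}{93} + i \sqrt{130}\right) = \frac{76614631}{93} - 20893 i \sqrt{130}$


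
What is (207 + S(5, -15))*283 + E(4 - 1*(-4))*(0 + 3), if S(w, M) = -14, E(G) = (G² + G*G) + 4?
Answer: 55015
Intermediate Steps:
E(G) = 4 + 2*G² (E(G) = (G² + G²) + 4 = 2*G² + 4 = 4 + 2*G²)
(207 + S(5, -15))*283 + E(4 - 1*(-4))*(0 + 3) = (207 - 14)*283 + (4 + 2*(4 - 1*(-4))²)*(0 + 3) = 193*283 + (4 + 2*(4 + 4)²)*3 = 54619 + (4 + 2*8²)*3 = 54619 + (4 + 2*64)*3 = 54619 + (4 + 128)*3 = 54619 + 132*3 = 54619 + 396 = 55015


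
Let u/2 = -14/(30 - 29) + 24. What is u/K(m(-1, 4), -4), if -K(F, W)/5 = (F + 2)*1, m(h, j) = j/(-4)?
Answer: -4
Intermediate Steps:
m(h, j) = -j/4 (m(h, j) = j*(-¼) = -j/4)
K(F, W) = -10 - 5*F (K(F, W) = -5*(F + 2) = -5*(2 + F) = -10 - 5*F)
u = 20 (u = 2*(-14/(30 - 29) + 24) = 2*(-14/1 + 24) = 2*(-14*1 + 24) = 2*(-14 + 24) = 2*10 = 20)
u/K(m(-1, 4), -4) = 20/(-10 - (-5)*4/4) = 20/(-10 - 5*(-1)) = 20/(-10 + 5) = 20/(-5) = -⅕*20 = -4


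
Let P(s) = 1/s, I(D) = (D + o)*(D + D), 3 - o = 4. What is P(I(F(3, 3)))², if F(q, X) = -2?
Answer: 1/144 ≈ 0.0069444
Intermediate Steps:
o = -1 (o = 3 - 1*4 = 3 - 4 = -1)
I(D) = 2*D*(-1 + D) (I(D) = (D - 1)*(D + D) = (-1 + D)*(2*D) = 2*D*(-1 + D))
P(I(F(3, 3)))² = (1/(2*(-2)*(-1 - 2)))² = (1/(2*(-2)*(-3)))² = (1/12)² = 1/144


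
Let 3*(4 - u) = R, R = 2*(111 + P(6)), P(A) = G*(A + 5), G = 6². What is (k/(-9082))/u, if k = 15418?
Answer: 7709/1516694 ≈ 0.0050828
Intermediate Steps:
G = 36
P(A) = 180 + 36*A (P(A) = 36*(A + 5) = 36*(5 + A) = 180 + 36*A)
R = 1014 (R = 2*(111 + (180 + 36*6)) = 2*(111 + (180 + 216)) = 2*(111 + 396) = 2*507 = 1014)
u = -334 (u = 4 - ⅓*1014 = 4 - 338 = -334)
(k/(-9082))/u = (15418/(-9082))/(-334) = (15418*(-1/9082))*(-1/334) = -7709/4541*(-1/334) = 7709/1516694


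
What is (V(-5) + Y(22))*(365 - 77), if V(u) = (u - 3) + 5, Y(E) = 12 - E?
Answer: -3744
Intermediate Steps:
V(u) = 2 + u (V(u) = (-3 + u) + 5 = 2 + u)
(V(-5) + Y(22))*(365 - 77) = ((2 - 5) + (12 - 1*22))*(365 - 77) = (-3 + (12 - 22))*288 = (-3 - 10)*288 = -13*288 = -3744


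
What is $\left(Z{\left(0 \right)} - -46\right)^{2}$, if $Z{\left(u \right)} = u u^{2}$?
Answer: $2116$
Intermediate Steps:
$Z{\left(u \right)} = u^{3}$
$\left(Z{\left(0 \right)} - -46\right)^{2} = \left(0^{3} - -46\right)^{2} = \left(0 + \left(-22 + 68\right)\right)^{2} = \left(0 + 46\right)^{2} = 46^{2} = 2116$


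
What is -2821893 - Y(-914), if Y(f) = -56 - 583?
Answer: -2821254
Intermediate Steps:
Y(f) = -639
-2821893 - Y(-914) = -2821893 - 1*(-639) = -2821893 + 639 = -2821254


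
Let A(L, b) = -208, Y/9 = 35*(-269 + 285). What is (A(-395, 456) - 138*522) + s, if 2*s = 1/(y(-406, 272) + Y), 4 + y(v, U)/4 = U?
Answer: -883110655/12224 ≈ -72244.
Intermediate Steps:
y(v, U) = -16 + 4*U
Y = 5040 (Y = 9*(35*(-269 + 285)) = 9*(35*16) = 9*560 = 5040)
s = 1/12224 (s = 1/(2*((-16 + 4*272) + 5040)) = 1/(2*((-16 + 1088) + 5040)) = 1/(2*(1072 + 5040)) = (1/2)/6112 = (1/2)*(1/6112) = 1/12224 ≈ 8.1806e-5)
(A(-395, 456) - 138*522) + s = (-208 - 138*522) + 1/12224 = (-208 - 72036) + 1/12224 = -72244 + 1/12224 = -883110655/12224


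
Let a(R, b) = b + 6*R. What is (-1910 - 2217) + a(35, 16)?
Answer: -3901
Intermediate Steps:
(-1910 - 2217) + a(35, 16) = (-1910 - 2217) + (16 + 6*35) = -4127 + (16 + 210) = -4127 + 226 = -3901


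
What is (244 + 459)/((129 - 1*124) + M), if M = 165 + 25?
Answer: 703/195 ≈ 3.6051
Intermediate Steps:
M = 190
(244 + 459)/((129 - 1*124) + M) = (244 + 459)/((129 - 1*124) + 190) = 703/((129 - 124) + 190) = 703/(5 + 190) = 703/195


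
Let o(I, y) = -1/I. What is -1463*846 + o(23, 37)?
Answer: -28467055/23 ≈ -1.2377e+6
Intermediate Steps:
-1463*846 + o(23, 37) = -1463*846 - 1/23 = -1237698 - 1*1/23 = -1237698 - 1/23 = -28467055/23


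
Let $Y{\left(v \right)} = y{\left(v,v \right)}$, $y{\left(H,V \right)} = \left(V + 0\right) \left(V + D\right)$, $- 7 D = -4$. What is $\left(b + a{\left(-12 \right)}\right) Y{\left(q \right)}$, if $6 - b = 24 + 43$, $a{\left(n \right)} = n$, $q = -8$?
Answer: $- \frac{30368}{7} \approx -4338.3$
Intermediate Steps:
$D = \frac{4}{7}$ ($D = \left(- \frac{1}{7}\right) \left(-4\right) = \frac{4}{7} \approx 0.57143$)
$b = -61$ ($b = 6 - \left(24 + 43\right) = 6 - 67 = -61$)
$y{\left(H,V \right)} = V \left(\frac{4}{7} + V\right)$ ($y{\left(H,V \right)} = \left(V + 0\right) \left(V + \frac{4}{7}\right) = V \left(\frac{4}{7} + V\right)$)
$Y{\left(v \right)} = \frac{v \left(4 + 7 v\right)}{7}$
$\left(b + a{\left(-12 \right)}\right) Y{\left(q \right)} = \left(-61 - 12\right) \frac{1}{7} \left(-8\right) \left(4 + 7 \left(-8\right)\right) = - 73 \cdot \frac{1}{7} \left(-8\right) \left(4 - 56\right) = - 73 \cdot \frac{1}{7} \left(-8\right) \left(-52\right) = \left(-73\right) \frac{416}{7} = - \frac{30368}{7}$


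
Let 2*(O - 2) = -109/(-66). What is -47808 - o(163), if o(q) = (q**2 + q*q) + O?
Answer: -13325245/132 ≈ -1.0095e+5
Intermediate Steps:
O = 373/132 (O = 2 + (-109/(-66))/2 = 2 + (-109*(-1/66))/2 = 2 + (1/2)*(109/66) = 2 + 109/132 = 373/132 ≈ 2.8258)
o(q) = 373/132 + 2*q**2 (o(q) = (q**2 + q*q) + 373/132 = (q**2 + q**2) + 373/132 = 2*q**2 + 373/132 = 373/132 + 2*q**2)
-47808 - o(163) = -47808 - (373/132 + 2*163**2) = -47808 - (373/132 + 2*26569) = -47808 - (373/132 + 53138) = -47808 - 1*7014589/132 = -47808 - 7014589/132 = -13325245/132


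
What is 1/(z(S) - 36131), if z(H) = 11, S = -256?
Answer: -1/36120 ≈ -2.7685e-5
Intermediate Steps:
1/(z(S) - 36131) = 1/(11 - 36131) = 1/(-36120) = -1/36120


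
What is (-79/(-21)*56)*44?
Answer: 27808/3 ≈ 9269.3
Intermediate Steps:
(-79/(-21)*56)*44 = (-79*(-1/21)*56)*44 = ((79/21)*56)*44 = (632/3)*44 = 27808/3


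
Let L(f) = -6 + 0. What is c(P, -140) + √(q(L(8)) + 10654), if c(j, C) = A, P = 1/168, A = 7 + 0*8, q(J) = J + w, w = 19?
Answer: 7 + √10667 ≈ 110.28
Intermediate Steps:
L(f) = -6
q(J) = 19 + J (q(J) = J + 19 = 19 + J)
A = 7 (A = 7 + 0 = 7)
P = 1/168 ≈ 0.0059524
c(j, C) = 7
c(P, -140) + √(q(L(8)) + 10654) = 7 + √((19 - 6) + 10654) = 7 + √(13 + 10654) = 7 + √10667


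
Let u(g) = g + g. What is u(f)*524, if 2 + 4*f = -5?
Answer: -1834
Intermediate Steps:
f = -7/4 (f = -½ + (¼)*(-5) = -½ - 5/4 = -7/4 ≈ -1.7500)
u(g) = 2*g
u(f)*524 = (2*(-7/4))*524 = -7/2*524 = -1834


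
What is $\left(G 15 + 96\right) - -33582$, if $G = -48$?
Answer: $32958$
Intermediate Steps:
$\left(G 15 + 96\right) - -33582 = \left(\left(-48\right) 15 + 96\right) - -33582 = \left(-720 + 96\right) + 33582 = -624 + 33582 = 32958$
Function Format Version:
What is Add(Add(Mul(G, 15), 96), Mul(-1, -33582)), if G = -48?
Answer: 32958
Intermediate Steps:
Add(Add(Mul(G, 15), 96), Mul(-1, -33582)) = Add(Add(Mul(-48, 15), 96), Mul(-1, -33582)) = Add(Add(-720, 96), 33582) = Add(-624, 33582) = 32958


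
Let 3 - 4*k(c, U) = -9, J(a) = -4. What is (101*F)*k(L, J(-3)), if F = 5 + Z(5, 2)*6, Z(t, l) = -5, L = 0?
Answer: -7575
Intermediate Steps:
F = -25 (F = 5 - 5*6 = 5 - 30 = -25)
k(c, U) = 3 (k(c, U) = 3/4 - 1/4*(-9) = 3/4 + 9/4 = 3)
(101*F)*k(L, J(-3)) = (101*(-25))*3 = -2525*3 = -7575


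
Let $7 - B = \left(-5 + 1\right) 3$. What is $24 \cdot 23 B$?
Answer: $10488$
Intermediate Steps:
$B = 19$ ($B = 7 - \left(-5 + 1\right) 3 = 7 - \left(-4\right) 3 = 7 - -12 = 7 + 12 = 19$)
$24 \cdot 23 B = 24 \cdot 23 \cdot 19 = 552 \cdot 19 = 10488$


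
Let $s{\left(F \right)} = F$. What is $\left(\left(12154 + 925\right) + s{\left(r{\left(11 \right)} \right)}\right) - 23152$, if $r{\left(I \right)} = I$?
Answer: $-10062$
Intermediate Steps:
$\left(\left(12154 + 925\right) + s{\left(r{\left(11 \right)} \right)}\right) - 23152 = \left(\left(12154 + 925\right) + 11\right) - 23152 = \left(13079 + 11\right) - 23152 = 13090 - 23152 = -10062$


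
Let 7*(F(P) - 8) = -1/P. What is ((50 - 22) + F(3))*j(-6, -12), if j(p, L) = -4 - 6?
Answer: -7550/21 ≈ -359.52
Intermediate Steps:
F(P) = 8 - 1/(7*P) (F(P) = 8 + (-1/P)/7 = 8 - 1/(7*P))
j(p, L) = -10
((50 - 22) + F(3))*j(-6, -12) = ((50 - 22) + (8 - ⅐/3))*(-10) = (28 + (8 - ⅐*⅓))*(-10) = (28 + (8 - 1/21))*(-10) = (28 + 167/21)*(-10) = (755/21)*(-10) = -7550/21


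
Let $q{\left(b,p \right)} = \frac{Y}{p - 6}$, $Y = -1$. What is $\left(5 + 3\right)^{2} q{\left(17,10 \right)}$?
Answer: $-16$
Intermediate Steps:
$q{\left(b,p \right)} = - \frac{1}{-6 + p}$ ($q{\left(b,p \right)} = - \frac{1}{p - 6} = - \frac{1}{-6 + p}$)
$\left(5 + 3\right)^{2} q{\left(17,10 \right)} = \left(5 + 3\right)^{2} \left(- \frac{1}{-6 + 10}\right) = 8^{2} \left(- \frac{1}{4}\right) = 64 \left(\left(-1\right) \frac{1}{4}\right) = 64 \left(- \frac{1}{4}\right) = -16$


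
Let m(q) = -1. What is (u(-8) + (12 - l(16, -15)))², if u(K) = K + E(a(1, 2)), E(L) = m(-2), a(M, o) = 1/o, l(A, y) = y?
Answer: 324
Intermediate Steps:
E(L) = -1
u(K) = -1 + K (u(K) = K - 1 = -1 + K)
(u(-8) + (12 - l(16, -15)))² = ((-1 - 8) + (12 - 1*(-15)))² = (-9 + (12 + 15))² = (-9 + 27)² = 18² = 324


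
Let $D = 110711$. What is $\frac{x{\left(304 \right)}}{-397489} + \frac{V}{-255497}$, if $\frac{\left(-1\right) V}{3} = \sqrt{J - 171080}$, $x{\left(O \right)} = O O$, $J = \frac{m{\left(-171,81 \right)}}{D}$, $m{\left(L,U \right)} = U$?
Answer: $- \frac{92416}{397489} + \frac{3 i \sqrt{2096914809165089}}{28286328367} \approx -0.2325 + 0.0048566 i$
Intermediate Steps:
$J = \frac{81}{110711} \approx 0.00073163$
$x{\left(O \right)} = O^{2}$
$V = - \frac{3 i \sqrt{2096914809165089}}{110711}$ ($V = - 3 \sqrt{\frac{81}{110711} - 171080} = - 3 \sqrt{- \frac{18940437799}{110711}} = - 3 \frac{i \sqrt{2096914809165089}}{110711} = - \frac{3 i \sqrt{2096914809165089}}{110711} \approx - 1240.9 i$)
$\frac{x{\left(304 \right)}}{-397489} + \frac{V}{-255497} = \frac{304^{2}}{-397489} + \frac{\left(- \frac{3}{110711}\right) i \sqrt{2096914809165089}}{-255497} = 92416 \left(- \frac{1}{397489}\right) + - \frac{3 i \sqrt{2096914809165089}}{110711} \left(- \frac{1}{255497}\right) = - \frac{92416}{397489} + \frac{3 i \sqrt{2096914809165089}}{28286328367}$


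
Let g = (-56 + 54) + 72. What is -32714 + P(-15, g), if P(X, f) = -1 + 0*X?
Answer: -32715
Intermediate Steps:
g = 70 (g = -2 + 72 = 70)
P(X, f) = -1 (P(X, f) = -1 + 0 = -1)
-32714 + P(-15, g) = -32714 - 1 = -32715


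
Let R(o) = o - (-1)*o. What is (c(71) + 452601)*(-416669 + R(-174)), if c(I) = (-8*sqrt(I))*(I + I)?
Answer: -188742311217 + 473731312*sqrt(71) ≈ -1.8475e+11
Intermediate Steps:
R(o) = 2*o (R(o) = o + o = 2*o)
c(I) = -16*I**(3/2) (c(I) = (-8*sqrt(I))*(2*I) = -16*I**(3/2))
(c(71) + 452601)*(-416669 + R(-174)) = (-1136*sqrt(71) + 452601)*(-416669 + 2*(-174)) = (-1136*sqrt(71) + 452601)*(-416669 - 348) = (-1136*sqrt(71) + 452601)*(-417017) = (452601 - 1136*sqrt(71))*(-417017) = -188742311217 + 473731312*sqrt(71)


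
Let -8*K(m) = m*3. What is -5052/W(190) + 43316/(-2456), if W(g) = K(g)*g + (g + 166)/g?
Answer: -27260320181/1579066166 ≈ -17.264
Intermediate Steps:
K(m) = -3*m/8 (K(m) = -m*3/8 = -3*m/8)
W(g) = -3*g²/8 + (166 + g)/g (W(g) = (-3*g/8)*g + (g + 166)/g = -3*g²/8 + (166 + g)/g)
-5052/W(190) + 43316/(-2456) = -5052/(1 + 166/190 - 3/8*190²) + 43316/(-2456) = -5052/(1 + 166*(1/190) - 3/8*36100) + 43316*(-1/2456) = -5052/(1 + 83/95 - 27075/2) - 10829/614 = -5052/(-2571769/190) - 10829/614 = -5052*(-190/2571769) - 10829/614 = 959880/2571769 - 10829/614 = -27260320181/1579066166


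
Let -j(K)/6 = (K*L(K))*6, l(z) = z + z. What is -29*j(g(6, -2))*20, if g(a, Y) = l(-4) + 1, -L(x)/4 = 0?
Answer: 0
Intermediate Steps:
l(z) = 2*z
L(x) = 0 (L(x) = -4*0 = 0)
g(a, Y) = -7 (g(a, Y) = 2*(-4) + 1 = -8 + 1 = -7)
j(K) = 0 (j(K) = -6*K*0*6 = -0*6 = -6*0 = 0)
-29*j(g(6, -2))*20 = -29*0*20 = 0*20 = 0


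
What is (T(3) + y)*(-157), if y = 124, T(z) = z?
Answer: -19939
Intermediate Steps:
(T(3) + y)*(-157) = (3 + 124)*(-157) = 127*(-157) = -19939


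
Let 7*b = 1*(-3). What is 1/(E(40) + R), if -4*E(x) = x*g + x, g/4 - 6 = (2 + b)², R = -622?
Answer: -49/47568 ≈ -0.0010301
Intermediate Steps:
b = -3/7 (b = (1*(-3))/7 = (⅐)*(-3) = -3/7 ≈ -0.42857)
g = 1660/49 (g = 24 + 4*(2 - 3/7)² = 24 + 4*(11/7)² = 24 + 4*(121/49) = 24 + 484/49 = 1660/49 ≈ 33.878)
E(x) = -1709*x/196 (E(x) = -(x*(1660/49) + x)/4 = -(1660*x/49 + x)/4 = -1709*x/196)
1/(E(40) + R) = 1/(-1709/196*40 - 622) = 1/(-17090/49 - 622) = 1/(-47568/49) = -49/47568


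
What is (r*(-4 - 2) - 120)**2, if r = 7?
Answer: 26244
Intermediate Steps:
(r*(-4 - 2) - 120)**2 = (7*(-4 - 2) - 120)**2 = (7*(-6) - 120)**2 = (-42 - 120)**2 = (-162)**2 = 26244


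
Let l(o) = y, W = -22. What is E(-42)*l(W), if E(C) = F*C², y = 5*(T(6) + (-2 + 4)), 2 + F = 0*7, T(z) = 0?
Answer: -35280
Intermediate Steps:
F = -2 (F = -2 + 0*7 = -2 + 0 = -2)
y = 10 (y = 5*(0 + (-2 + 4)) = 5*(0 + 2) = 5*2 = 10)
E(C) = -2*C²
l(o) = 10
E(-42)*l(W) = -2*(-42)²*10 = -2*1764*10 = -3528*10 = -35280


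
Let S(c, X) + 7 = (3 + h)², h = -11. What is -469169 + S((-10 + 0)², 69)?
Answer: -469112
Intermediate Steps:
S(c, X) = 57 (S(c, X) = -7 + (3 - 11)² = -7 + (-8)² = -7 + 64 = 57)
-469169 + S((-10 + 0)², 69) = -469169 + 57 = -469112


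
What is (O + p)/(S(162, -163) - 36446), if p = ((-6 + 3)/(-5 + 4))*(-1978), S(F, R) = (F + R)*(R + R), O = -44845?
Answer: 50779/36120 ≈ 1.4058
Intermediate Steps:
S(F, R) = 2*R*(F + R) (S(F, R) = (F + R)*(2*R) = 2*R*(F + R))
p = -5934 (p = -3/(-1)*(-1978) = -3*(-1)*(-1978) = 3*(-1978) = -5934)
(O + p)/(S(162, -163) - 36446) = (-44845 - 5934)/(2*(-163)*(162 - 163) - 36446) = -50779/(2*(-163)*(-1) - 36446) = -50779/(326 - 36446) = -50779/(-36120) = -50779*(-1/36120) = 50779/36120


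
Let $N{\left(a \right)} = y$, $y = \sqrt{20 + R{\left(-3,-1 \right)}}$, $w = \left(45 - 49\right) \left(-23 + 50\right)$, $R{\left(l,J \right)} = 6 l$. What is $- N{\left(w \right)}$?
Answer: $- \sqrt{2} \approx -1.4142$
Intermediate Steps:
$w = -108$ ($w = \left(-4\right) 27 = -108$)
$y = \sqrt{2}$ ($y = \sqrt{20 + 6 \left(-3\right)} = \sqrt{20 - 18} = \sqrt{2} \approx 1.4142$)
$N{\left(a \right)} = \sqrt{2}$
$- N{\left(w \right)} = - \sqrt{2}$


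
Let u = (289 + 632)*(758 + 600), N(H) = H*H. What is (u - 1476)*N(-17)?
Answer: 361030938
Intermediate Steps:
N(H) = H²
u = 1250718 (u = 921*1358 = 1250718)
(u - 1476)*N(-17) = (1250718 - 1476)*(-17)² = 1249242*289 = 361030938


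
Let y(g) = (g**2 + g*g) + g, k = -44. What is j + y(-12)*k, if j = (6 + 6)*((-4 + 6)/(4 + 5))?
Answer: -36424/3 ≈ -12141.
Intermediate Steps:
y(g) = g + 2*g**2 (y(g) = (g**2 + g**2) + g = 2*g**2 + g = g + 2*g**2)
j = 8/3 (j = 12*(2/9) = 8/3 ≈ 2.6667)
j + y(-12)*k = 8/3 - 12*(1 + 2*(-12))*(-44) = 8/3 - 12*(1 - 24)*(-44) = 8/3 - 12*(-23)*(-44) = 8/3 + 276*(-44) = 8/3 - 12144 = -36424/3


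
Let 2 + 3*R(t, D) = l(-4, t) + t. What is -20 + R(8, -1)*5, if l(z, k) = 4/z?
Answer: -35/3 ≈ -11.667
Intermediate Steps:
R(t, D) = -1 + t/3 (R(t, D) = -⅔ + (4/(-4) + t)/3 = -⅔ + (4*(-¼) + t)/3 = -⅔ + (-1 + t)/3 = -⅔ + (-⅓ + t/3) = -1 + t/3)
-20 + R(8, -1)*5 = -20 + (-1 + (⅓)*8)*5 = -20 + (-1 + 8/3)*5 = -20 + (5/3)*5 = -20 + 25/3 = -35/3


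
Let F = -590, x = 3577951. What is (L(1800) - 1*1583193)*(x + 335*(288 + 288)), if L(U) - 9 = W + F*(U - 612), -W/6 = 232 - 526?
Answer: -8606501011740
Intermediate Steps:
W = 1764 (W = -6*(232 - 526) = -6*(-294) = 1764)
L(U) = 362853 - 590*U (L(U) = 9 + (1764 - 590*(U - 612)) = 9 + (1764 - 590*(-612 + U)) = 9 + (1764 + (361080 - 590*U)) = 9 + (362844 - 590*U) = 362853 - 590*U)
(L(1800) - 1*1583193)*(x + 335*(288 + 288)) = ((362853 - 590*1800) - 1*1583193)*(3577951 + 335*(288 + 288)) = ((362853 - 1062000) - 1583193)*(3577951 + 335*576) = (-699147 - 1583193)*(3577951 + 192960) = -2282340*3770911 = -8606501011740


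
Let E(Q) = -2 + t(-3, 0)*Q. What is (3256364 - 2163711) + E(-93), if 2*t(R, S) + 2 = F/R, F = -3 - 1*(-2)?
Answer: 2185457/2 ≈ 1.0927e+6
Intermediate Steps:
F = -1 (F = -3 + 2 = -1)
t(R, S) = -1 - 1/(2*R) (t(R, S) = -1 + (-1/R)/2 = -1 - 1/(2*R))
E(Q) = -2 - 5*Q/6 (E(Q) = -2 + ((-½ - 1*(-3))/(-3))*Q = -2 + (-(-½ + 3)/3)*Q = -2 + (-⅓*5/2)*Q = -2 - 5*Q/6)
(3256364 - 2163711) + E(-93) = (3256364 - 2163711) + (-2 - ⅚*(-93)) = 1092653 + (-2 + 155/2) = 1092653 + 151/2 = 2185457/2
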